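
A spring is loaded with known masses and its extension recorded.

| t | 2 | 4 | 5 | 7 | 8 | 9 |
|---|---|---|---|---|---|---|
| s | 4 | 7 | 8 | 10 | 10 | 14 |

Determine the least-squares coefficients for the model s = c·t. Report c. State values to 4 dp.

c = 1.4728

Normal-equation sums: Σt·t = 239.
Moment sums: Σt·s = 352.
Hence c = 352 / 239 ≈ 1.4728.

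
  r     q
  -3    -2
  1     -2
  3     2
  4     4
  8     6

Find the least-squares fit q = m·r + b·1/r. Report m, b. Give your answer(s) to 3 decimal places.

m = 0.875, b = -2.533

With design matrix A, AᵀA = [[99, 5]; [5, 749/576]] and Aᵀq = [74, 13/12]ᵀ.
Eliminating b: (749/576)·(row 1) − 5·(row 2) gives (6639/64)·m = (749/576)·74 − 5·(13/12) = 26153/288, so m = 52306/59751.
Then b = ((13/12) − 5·(52306/59751))/(749/576) = -16816/6639.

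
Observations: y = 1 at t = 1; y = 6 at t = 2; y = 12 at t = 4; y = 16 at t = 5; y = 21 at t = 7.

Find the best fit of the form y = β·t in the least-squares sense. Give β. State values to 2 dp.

Normal-equation sums: Σt·t = 95.
Right-hand side: Σt·y = 288.
So XᵀX·[β]ᵀ = Xᵀy: [[95]]·[β]ᵀ = [288]ᵀ.
Hence β = 288 / 95 ≈ 3.03158.

β = 3.03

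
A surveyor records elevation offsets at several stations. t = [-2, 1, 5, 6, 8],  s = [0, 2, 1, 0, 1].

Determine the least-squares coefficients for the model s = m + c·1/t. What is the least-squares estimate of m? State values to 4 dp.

m = 0.5328

With design matrix M, MᵀM = [[5, 119/120]; [119/120, 19201/14400]] and Mᵀs = [4, 93/40]ᵀ.
det = 5·(19201/14400) − (119/120)² = 20461/3600.
m = (4·(19201/14400) − (119/120)·(93/40))/(20461/3600) = 6229/11692; c = (5·(93/40) − (119/120)·4)/(20461/3600) = 27570/20461.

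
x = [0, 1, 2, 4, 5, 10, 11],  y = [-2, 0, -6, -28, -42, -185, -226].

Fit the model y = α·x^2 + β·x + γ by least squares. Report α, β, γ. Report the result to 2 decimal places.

α = -2.01, β = 1.72, γ = -1.21

Normal-equation sums: Σx^2·x^2 = 25539, Σx^2·x = 2529, Σx^2 = 267, Σx·x = 267, Σx = 33, Σ1 = 7.
And Σx^2·y = -47368, Σx·y = -4670, Σy = -489.
So MᵀM·[α, β, γ]ᵀ = Mᵀy: [[25539, 2529, 267]; [2529, 267, 33]; [267, 33, 7]]·[α, β, γ]ᵀ = [-47368, -4670, -489]ᵀ.
Row-reducing yields α = -157/78, β = 269/156, γ = -63/52.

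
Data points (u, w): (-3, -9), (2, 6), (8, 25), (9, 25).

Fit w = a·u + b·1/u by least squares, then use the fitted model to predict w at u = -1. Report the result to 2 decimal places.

XᵀX·[a, b]ᵀ = Xᵀw reads: 158·a + 4·b = 464;  4·a + (2017/5184)·b = 857/72.
det = 158·(2017/5184) − 4² = 117871/2592.
a = (464·(2017/5184) − 4·(857/72))/(117871/2592) = 344536/117871; b = (158·(857/72) − 4·464)/(117871/2592) = 63864/117871.
At u = -1: ŵ = (344536/117871)·(-1) + (63864/117871)·(-1) = -408400/117871.

ŵ = -3.46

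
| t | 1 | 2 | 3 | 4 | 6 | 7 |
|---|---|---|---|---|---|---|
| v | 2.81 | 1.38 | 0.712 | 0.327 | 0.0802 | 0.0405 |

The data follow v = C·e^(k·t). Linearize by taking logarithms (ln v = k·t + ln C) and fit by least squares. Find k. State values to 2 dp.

k = -0.71

Let Y = ln v. Fitting Y = k·t + ln C by least squares:
AᵀA = [[115.0000, 23.0000]; [23.0000, 6]], rhs = [-41.3974, -5.8319]ᵀ  (here Σt = 23.0000, Σ(t)² = 115.0000, Σln v = -5.8319, Σt·ln v = -41.3974).
Solving (det = 161.0000): k = -0.70963, ln C = 1.74828.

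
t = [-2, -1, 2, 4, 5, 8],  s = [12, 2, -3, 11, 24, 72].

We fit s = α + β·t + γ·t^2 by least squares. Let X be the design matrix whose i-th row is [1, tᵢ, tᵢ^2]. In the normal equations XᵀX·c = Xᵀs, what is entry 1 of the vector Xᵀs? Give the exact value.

118

Entry 1 ↔ basis 1, so (Xᵀs)_{1} = Σᵢ sᵢ = (1)·(12) + (1)·(2) + (1)·(-3) + (1)·(11) + (1)·(24) + (1)·(72) = 118.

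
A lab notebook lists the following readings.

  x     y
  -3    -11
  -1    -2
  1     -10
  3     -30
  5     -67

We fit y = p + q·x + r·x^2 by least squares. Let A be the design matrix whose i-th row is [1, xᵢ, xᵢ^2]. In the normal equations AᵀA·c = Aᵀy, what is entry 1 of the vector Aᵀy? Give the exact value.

Entry 1 ↔ basis 1, so (Aᵀy)_{1} = Σᵢ yᵢ = (1)·(-11) + (1)·(-2) + (1)·(-10) + (1)·(-30) + (1)·(-67) = -120.

-120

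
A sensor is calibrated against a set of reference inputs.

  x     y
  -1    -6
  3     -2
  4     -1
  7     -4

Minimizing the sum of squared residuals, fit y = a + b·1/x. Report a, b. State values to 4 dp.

a = -3.0390, b = 3.0818

The normal system AᵀA·[a, b]ᵀ = Aᵀy is [[4, -23/84]; [-23/84, 8425/7056]]·[a, b]ᵀ = [-13, 379/84]ᵀ.
Determinant 4·(8425/7056) − (-23/84)² = 11057/2352.
a = ((-13)·(8425/7056) − (-23/84)·(379/84))/(11057/2352) = -100808/33171; b = (4·(379/84) − (-23/84)·(-13))/(11057/2352) = 34076/11057.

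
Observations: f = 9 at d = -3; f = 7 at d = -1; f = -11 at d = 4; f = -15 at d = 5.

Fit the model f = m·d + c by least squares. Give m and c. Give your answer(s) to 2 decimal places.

m = -3.14, c = 1.42

The normal system MᵀM·[m, c]ᵀ = Mᵀf is [[51, 5]; [5, 4]]·[m, c]ᵀ = [-153, -10]ᵀ.
Δ = 51·4 − 5² = 179.
m = ((-153)·4 − 5·(-10))/179 = -562/179; c = (51·(-10) − 5·(-153))/179 = 255/179.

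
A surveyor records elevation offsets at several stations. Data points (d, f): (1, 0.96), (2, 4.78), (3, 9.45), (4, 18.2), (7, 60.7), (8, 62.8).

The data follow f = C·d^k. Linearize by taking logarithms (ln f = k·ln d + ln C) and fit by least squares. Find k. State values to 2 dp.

k = 2.04

Let Y = ln f. Fitting Y = k·ln d + ln C by least squares:
XᵀX = [[11.7199, 7.2034]; [7.2034, 6]], rhs = [24.1727, 14.9170]ᵀ  (here Σln d = 7.2034, Σ(ln d)² = 11.7199, Σln f = 14.9170, Σln d·ln f = 24.1727).
Solving (det = 18.4301): k = 2.03924, ln C = 0.03792.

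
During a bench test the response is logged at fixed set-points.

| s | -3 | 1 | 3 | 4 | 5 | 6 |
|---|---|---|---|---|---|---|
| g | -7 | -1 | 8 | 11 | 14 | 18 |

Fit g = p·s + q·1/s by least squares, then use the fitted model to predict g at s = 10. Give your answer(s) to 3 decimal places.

ĝ = 29.897

Entries of MᵀM: Σs·s = 96, Σs·1/s = 6, Σ1/s·1/s = 541/400.
Right-hand side: Σs·g = 266, Σ1/s·g = 251/20.
So MᵀM·[p, q]ᵀ = Mᵀg: [[96, 6]; [6, 541/400]]·[p, q]ᵀ = [266, 251/20]ᵀ.
Determinant 96·(541/400) − 6² = 2346/25.
p = (266·(541/400) − 6·(251/20))/(2346/25) = 56893/18768; q = (96·(251/20) − 6·266)/(2346/25) = -1630/391.
At s = 10: ĝ = (56893/18768)·(10) + (-1630/391)·(1/10) = 280553/9384.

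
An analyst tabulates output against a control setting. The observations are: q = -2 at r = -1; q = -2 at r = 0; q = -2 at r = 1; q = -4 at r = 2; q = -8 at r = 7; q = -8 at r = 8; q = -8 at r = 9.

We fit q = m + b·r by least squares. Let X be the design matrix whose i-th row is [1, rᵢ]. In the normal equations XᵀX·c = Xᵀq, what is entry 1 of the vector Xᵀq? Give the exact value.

Entry 1 ↔ basis 1, so (Xᵀq)_{1} = Σᵢ qᵢ = (1)·(-2) + (1)·(-2) + (1)·(-2) + (1)·(-4) + (1)·(-8) + (1)·(-8) + (1)·(-8) = -34.

-34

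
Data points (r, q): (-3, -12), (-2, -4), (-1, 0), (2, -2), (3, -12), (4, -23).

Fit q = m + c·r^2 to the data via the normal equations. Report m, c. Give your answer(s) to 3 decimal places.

Forming MᵀM = [[6, 43]; [43, 451]] and Mᵀq = [-53, -608]ᵀ gives MᵀM·[m, c]ᵀ = Mᵀq.
det = 6·451 − 43² = 857.
m = ((-53)·451 − 43·(-608))/857 = 2241/857; c = (6·(-608) − 43·(-53))/857 = -1369/857.

m = 2.615, c = -1.597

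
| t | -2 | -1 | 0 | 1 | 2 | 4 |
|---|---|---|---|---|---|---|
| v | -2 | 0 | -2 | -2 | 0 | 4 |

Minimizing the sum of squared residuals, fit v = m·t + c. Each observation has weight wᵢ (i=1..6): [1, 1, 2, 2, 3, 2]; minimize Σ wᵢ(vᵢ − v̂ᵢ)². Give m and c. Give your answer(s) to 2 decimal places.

Setting ∂/∂m … = 0 gives: 51·m + 13·c = 32;  13·m + 11·c = -2.
(Σwᵢ·t·t = 51, Σwᵢ·t = 13, Σwᵢ·1 = 11, Σwᵢ·t·v = 32, Σwᵢ·v = -2.)
Δ = 51·11 − 13² = 392.
m = (32·11 − 13·(-2))/392 = 27/28; c = (51·(-2) − 13·32)/392 = -37/28.

m = 0.96, c = -1.32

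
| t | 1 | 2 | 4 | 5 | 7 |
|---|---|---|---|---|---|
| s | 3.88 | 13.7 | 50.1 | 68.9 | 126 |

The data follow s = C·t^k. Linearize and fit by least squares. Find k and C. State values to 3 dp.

k = 1.793, C = 3.939

Linearized form: ln s = k·ln t + ln C. From the 5 transformed points,
Sums: Σln t = 5.6348, Σ(ln t)² = 8.7791, Σln s = 16.9562, Σln t·ln s = 23.4634.
Normal system: [[8.7791, 5.6348]; [5.6348, 5]]·[k, ln C]ᵀ = [23.4634, 16.9562]ᵀ.
Δ = 8.7791·5 − (5.6348)² = 12.1448; k = (23.4634·5 − 5.6348·16.9562)/12.1448 = 1.79274, ln C = (8.7791·16.9562 − 5.6348·23.4634)/12.1448 = 1.37089, so C = exp(1.37089) = 3.93887.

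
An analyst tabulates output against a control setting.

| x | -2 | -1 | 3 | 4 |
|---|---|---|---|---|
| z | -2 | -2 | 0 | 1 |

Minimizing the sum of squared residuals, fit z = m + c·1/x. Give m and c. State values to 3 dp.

Entries of MᵀM: Σ1 = 4, Σ1/x = -11/12, Σ1/x·1/x = 205/144.
Moment sums: Σz = -3, Σ1/x·z = 13/4.
Normal equations: [[4, -11/12]; [-11/12, 205/144]]·[m, c]ᵀ = [-3, 13/4]ᵀ.
Δ = 4·(205/144) − (-11/12)² = 233/48.
m = ((-3)·(205/144) − (-11/12)·(13/4))/(233/48) = -62/233; c = (4·(13/4) − (-11/12)·(-3))/(233/48) = 492/233.

m = -0.266, c = 2.112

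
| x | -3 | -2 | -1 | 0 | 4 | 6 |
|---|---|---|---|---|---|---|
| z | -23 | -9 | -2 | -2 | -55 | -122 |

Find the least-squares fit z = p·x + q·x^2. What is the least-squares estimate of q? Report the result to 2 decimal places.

Normal-equation sums: Σx·x = 66, Σx·x^2 = 244, Σx^2·x^2 = 1650.
For Mᵀz: Σx·z = -863, Σx^2·z = -5517.
So MᵀM·[p, q]ᵀ = Mᵀz: [[66, 244]; [244, 1650]]·[p, q]ᵀ = [-863, -5517]ᵀ.
det = 66·1650 − 244² = 49364.
p = ((-863)·1650 − 244·(-5517))/49364 = -38901/24682; q = (66·(-5517) − 244·(-863))/49364 = -76775/24682.

q = -3.11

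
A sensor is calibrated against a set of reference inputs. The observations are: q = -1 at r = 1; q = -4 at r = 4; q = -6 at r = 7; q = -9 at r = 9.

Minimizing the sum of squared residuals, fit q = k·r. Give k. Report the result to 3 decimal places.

k = -0.952

The normal system AᵀA·[k]ᵀ = Aᵀq is [[147]]·[k]ᵀ = [-140]ᵀ.
k = (-140)/147 = -0.952381.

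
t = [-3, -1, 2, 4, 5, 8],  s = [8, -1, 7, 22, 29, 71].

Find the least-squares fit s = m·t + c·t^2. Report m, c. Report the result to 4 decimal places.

m = 0.8852, c = 1.0083

Setting ∂/∂m … = 0 gives: 119·m + 681·c = 792;  681·m + 5075·c = 5720.
Δ = 119·5075 − 681² = 140164.
m = (792·5075 − 681·5720)/140164 = 31020/35041; c = (119·5720 − 681·792)/140164 = 35332/35041.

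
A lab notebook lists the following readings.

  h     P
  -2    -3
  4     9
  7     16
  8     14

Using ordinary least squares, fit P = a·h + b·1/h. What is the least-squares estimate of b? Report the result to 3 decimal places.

b = -0.939

The normal system XᵀX·[a, b]ᵀ = XᵀP is [[133, 4]; [4, 1093/3136]]·[a, b]ᵀ = [266, 109/14]ᵀ.
det = 133·(1093/3136) − 4² = 13599/448.
a = (266·(1093/3136) − 4·(109/14))/(13599/448) = 9194/4533; b = (133·(109/14) − 4·266)/(13599/448) = -4256/4533.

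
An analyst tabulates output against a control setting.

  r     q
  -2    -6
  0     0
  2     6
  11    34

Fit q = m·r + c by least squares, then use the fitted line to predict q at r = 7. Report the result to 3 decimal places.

With design matrix M, MᵀM = [[129, 11]; [11, 4]] and Mᵀq = [398, 34]ᵀ.
Determinant 129·4 − 11² = 395.
m = (398·4 − 11·34)/395 = 1218/395; c = (129·34 − 11·398)/395 = 8/395.
At r = 7: q̂ = (1218/395)·(7) + (8/395)·(1) = 8534/395.

q̂ = 21.605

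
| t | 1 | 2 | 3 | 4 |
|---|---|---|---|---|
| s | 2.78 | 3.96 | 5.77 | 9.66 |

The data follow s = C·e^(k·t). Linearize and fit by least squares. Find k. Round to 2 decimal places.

Linearized form: ln s = k·t + ln C. From the 4 transformed points,
AᵀA = [[30.0000, 10.0000]; [10.0000, 4]], rhs = [18.1049, 6.4194]ᵀ  (here Σt = 10.0000, Σ(t)² = 30.0000, Σln s = 6.4194, Σt·ln s = 18.1049).
Δ = 30.0000·4 − (10.0000)² = 20.0000; k = (18.1049·4 − 10.0000·6.4194)/20.0000 = 0.41131, ln C = (30.0000·6.4194 − 10.0000·18.1049)/20.0000 = 0.57658.

k = 0.41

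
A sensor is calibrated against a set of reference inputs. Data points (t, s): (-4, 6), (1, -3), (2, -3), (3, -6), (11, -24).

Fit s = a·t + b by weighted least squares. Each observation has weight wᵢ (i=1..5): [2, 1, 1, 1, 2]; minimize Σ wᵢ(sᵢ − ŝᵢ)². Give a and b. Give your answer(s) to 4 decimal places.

a = -2.0179, b = -1.0916

The normal equations are: 288·a + 20·b = -603;  20·a + 7·b = -48.
(Σwᵢ·t·t = 288, Σwᵢ·t = 20, Σwᵢ·1 = 7, Σwᵢ·t·s = -603, Σwᵢ·s = -48.)
Determinant 288·7 − 20² = 1616.
a = ((-603)·7 − 20·(-48))/1616 = -3261/1616; b = (288·(-48) − 20·(-603))/1616 = -441/404.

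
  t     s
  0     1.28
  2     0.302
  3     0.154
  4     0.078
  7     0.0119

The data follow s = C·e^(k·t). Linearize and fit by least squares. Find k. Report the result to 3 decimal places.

Taking logs, ln s = k·t + ln C, so regress ln s on t.
Σt = 16.0000, Σ(t)² = 78.0000, Σln s = -9.8035, Σt·ln s = -49.2298.
Equations: 78.0000·k + 16.0000·ln C = -49.2298;  16.0000·k + 5·ln C = -9.8035.
Solving (det = 134.0000): k = -0.66636, ln C = 0.17165.

k = -0.666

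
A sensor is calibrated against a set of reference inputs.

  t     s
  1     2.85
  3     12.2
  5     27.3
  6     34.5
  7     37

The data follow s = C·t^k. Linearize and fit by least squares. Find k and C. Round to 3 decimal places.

Linearized form: ln s = k·ln t + ln C. From the 5 transformed points,
Σln t = 6.4457, Σ(ln t)² = 10.7942, Σln s = 14.0075, Σln t·ln s = 21.4414.
Equations: 10.7942·k + 6.4457·ln C = 21.4414;  6.4457·k + 5·ln C = 14.0075.
Δ = 10.7942·5 − (6.4457)² = 12.4237; k = (21.4414·5 − 6.4457·14.0075)/12.4237 = 1.36179, ln C = (10.7942·14.0075 − 6.4457·21.4414)/12.4237 = 1.04596, so C = exp(1.04596) = 2.84614.

k = 1.362, C = 2.846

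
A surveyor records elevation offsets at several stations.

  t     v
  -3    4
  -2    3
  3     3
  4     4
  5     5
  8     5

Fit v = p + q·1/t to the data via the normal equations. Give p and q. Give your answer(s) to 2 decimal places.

p = 3.99, q = 0.83

Normal-equation sums: Σ1 = 6, Σ1/t = 3/40, Σ1/t·1/t = 8501/14400.
Moment sums: Σv = 24, Σ1/t·v = 19/24.
Eliminating q: (8501/14400)·(row 1) − (3/40)·(row 2) gives (679/192)·p = (8501/14400)·24 − (3/40)·(19/24) = 67723/4800, so p = 67723/16975.
Then q = ((19/24) − (3/40)·(67723/16975))/(8501/14400) = 2832/3395.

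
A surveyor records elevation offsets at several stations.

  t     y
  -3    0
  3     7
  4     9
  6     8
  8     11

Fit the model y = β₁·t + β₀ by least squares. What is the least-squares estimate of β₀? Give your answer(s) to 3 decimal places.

From the data, Σt·t = 134, Σt = 18, Σ1 = 5.
Moment sums: Σt·y = 193, Σy = 35.
XᵀX·[β₁, β₀]ᵀ = Xᵀy becomes [[134, 18]; [18, 5]]·[β₁, β₀]ᵀ = [193, 35]ᵀ.
Determinant 134·5 − 18² = 346.
β₁ = (193·5 − 18·35)/346 = 335/346; β₀ = (134·35 − 18·193)/346 = 608/173.

β₀ = 3.514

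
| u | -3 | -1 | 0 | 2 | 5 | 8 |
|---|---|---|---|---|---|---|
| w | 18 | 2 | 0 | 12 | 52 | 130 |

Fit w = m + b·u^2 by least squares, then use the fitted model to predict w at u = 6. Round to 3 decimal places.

Entries of XᵀX: Σ1 = 6, Σu^2 = 103, Σu^2·u^2 = 4819.
Right-hand side: Σw = 214, Σu^2·w = 9832.
So XᵀX·[m, b]ᵀ = Xᵀw: [[6, 103]; [103, 4819]]·[m, b]ᵀ = [214, 9832]ᵀ.
det = 6·4819 − 103² = 18305.
m = (214·4819 − 103·9832)/18305 = 3714/3661; b = (6·9832 − 103·214)/18305 = 7390/3661.
At u = 6: ŵ = (3714/3661)·(1) + (7390/3661)·(36) = 269754/3661.

ŵ = 73.683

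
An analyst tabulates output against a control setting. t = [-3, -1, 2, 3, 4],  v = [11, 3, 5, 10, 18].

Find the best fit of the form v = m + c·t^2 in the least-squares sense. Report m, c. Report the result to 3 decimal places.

m = 1.445, c = 1.020

Forming MᵀM = [[5, 39]; [39, 435]] and Mᵀv = [47, 500]ᵀ gives MᵀM·[m, c]ᵀ = Mᵀv.
Determinant 5·435 − 39² = 654.
m = (47·435 − 39·500)/654 = 315/218; c = (5·500 − 39·47)/654 = 667/654.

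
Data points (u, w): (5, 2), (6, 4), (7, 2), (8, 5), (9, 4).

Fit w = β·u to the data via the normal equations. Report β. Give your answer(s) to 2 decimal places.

β = 0.49

XᵀX·[β]ᵀ = Xᵀw reads: 255·β = 124.
(Σu·u = 255, Σu·w = 124.)
β = 124/255 = 0.486275.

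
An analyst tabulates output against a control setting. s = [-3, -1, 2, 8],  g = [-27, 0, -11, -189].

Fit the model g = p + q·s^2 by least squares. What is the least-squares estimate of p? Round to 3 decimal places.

p = 1.294

Sums needed: Σ1 = 4, Σs^2 = 78, Σs^2·s^2 = 4194.
For Aᵀg: Σg = -227, Σs^2·g = -12383.
So AᵀA·[p, q]ᵀ = Aᵀg: [[4, 78]; [78, 4194]]·[p, q]ᵀ = [-227, -12383]ᵀ.
det = 4·4194 − 78² = 10692.
p = ((-227)·4194 − 78·(-12383))/10692 = 1153/891; q = (4·(-12383) − 78·(-227))/10692 = -15913/5346.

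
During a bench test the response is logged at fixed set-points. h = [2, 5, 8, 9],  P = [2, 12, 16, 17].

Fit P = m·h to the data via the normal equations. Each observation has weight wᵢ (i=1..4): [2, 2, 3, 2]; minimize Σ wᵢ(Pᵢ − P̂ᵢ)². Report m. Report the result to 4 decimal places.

m = 1.9854

Entries of XᵀWX: Σwᵢ·h·h = 412.
Right-hand side: Σwᵢ·h·P = 818.
Normal equations: [[412]]·[m]ᵀ = [818]ᵀ.
m = 818/412 = 1.98544.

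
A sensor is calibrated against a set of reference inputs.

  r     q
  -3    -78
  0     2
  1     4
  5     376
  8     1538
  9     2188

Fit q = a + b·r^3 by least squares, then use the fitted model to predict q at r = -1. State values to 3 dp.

From the data, Σ1 = 6, Σr^3 = 1340, Σr^3·r^3 = 809940.
For Mᵀq: Σq = 4030, Σr^3·q = 2431618.
Normal equations: [[6, 1340]; [1340, 809940]]·[a, b]ᵀ = [4030, 2431618]ᵀ.
Δ = 6·809940 − 1340² = 3064040.
a = (4030·809940 − 1340·2431618)/3064040 = 142252/76601; b = (6·2431618 − 1340·4030)/3064040 = 2297377/766010.
At r = -1: q̂ = (142252/76601)·(1) + (2297377/766010)·(-1) = -874857/766010.

q̂ = -1.142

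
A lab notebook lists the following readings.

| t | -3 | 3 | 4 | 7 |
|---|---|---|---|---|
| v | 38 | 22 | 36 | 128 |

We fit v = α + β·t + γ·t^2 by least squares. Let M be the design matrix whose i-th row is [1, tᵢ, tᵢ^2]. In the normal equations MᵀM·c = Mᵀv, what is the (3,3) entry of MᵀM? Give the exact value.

2819

Row 3 ↔ basis t^2, column 3 ↔ basis t^2, so (MᵀM)_{3,3} = Σᵢ (t^2)·(t^2) = (9)·(9) + (9)·(9) + (16)·(16) + (49)·(49) = 2819.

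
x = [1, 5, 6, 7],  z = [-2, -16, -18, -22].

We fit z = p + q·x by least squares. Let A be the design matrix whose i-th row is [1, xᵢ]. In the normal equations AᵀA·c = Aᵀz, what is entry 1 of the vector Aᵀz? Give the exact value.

-58

Entry 1 ↔ basis 1, so (Aᵀz)_{1} = Σᵢ zᵢ = (1)·(-2) + (1)·(-16) + (1)·(-18) + (1)·(-22) = -58.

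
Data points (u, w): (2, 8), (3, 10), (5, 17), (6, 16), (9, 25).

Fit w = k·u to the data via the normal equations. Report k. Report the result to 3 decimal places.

k = 2.916

Sums needed: Σu·u = 155.
Moment sums: Σu·w = 452.
Normal equations: [[155]]·[k]ᵀ = [452]ᵀ.
k = 452/155 = 2.91613.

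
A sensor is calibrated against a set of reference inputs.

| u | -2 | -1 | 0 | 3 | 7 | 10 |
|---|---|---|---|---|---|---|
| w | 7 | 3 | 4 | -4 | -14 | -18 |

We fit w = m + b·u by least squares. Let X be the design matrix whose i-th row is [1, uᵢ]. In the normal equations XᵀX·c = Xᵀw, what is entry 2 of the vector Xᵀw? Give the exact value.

Entry 2 ↔ basis u, so (Xᵀw)_{2} = Σᵢ (u)·wᵢ = (-2)·(7) + (-1)·(3) + (0)·(4) + (3)·(-4) + (7)·(-14) + (10)·(-18) = -307.

-307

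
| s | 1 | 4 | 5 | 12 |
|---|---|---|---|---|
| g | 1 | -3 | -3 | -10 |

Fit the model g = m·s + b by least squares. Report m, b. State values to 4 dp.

m = -0.9769, b = 1.6231

With design matrix M, MᵀM = [[186, 22]; [22, 4]] and Mᵀg = [-146, -15]ᵀ.
Δ = 186·4 − 22² = 260.
m = ((-146)·4 − 22·(-15))/260 = -127/130; b = (186·(-15) − 22·(-146))/260 = 211/130.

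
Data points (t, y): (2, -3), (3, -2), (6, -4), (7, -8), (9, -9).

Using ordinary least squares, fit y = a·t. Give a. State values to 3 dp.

XᵀX·[a]ᵀ = Xᵀy reads: 179·a = -173.
(Σt·t = 179, Σt·y = -173.)
Hence a = -173 / 179 ≈ -0.96648.

a = -0.966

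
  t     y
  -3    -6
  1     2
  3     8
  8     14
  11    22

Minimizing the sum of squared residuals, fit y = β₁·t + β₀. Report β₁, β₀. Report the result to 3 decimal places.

AᵀA·[β₁, β₀]ᵀ = Aᵀy reads: 204·β₁ + 20·β₀ = 398;  20·β₁ + 5·β₀ = 40.
(Σt·t = 204, Σt = 20, Σ1 = 5, Σt·y = 398, Σy = 40.)
Δ = 204·5 − 20² = 620.
β₁ = (398·5 − 20·40)/620 = 119/62; β₀ = (204·40 − 20·398)/620 = 10/31.

β₁ = 1.919, β₀ = 0.323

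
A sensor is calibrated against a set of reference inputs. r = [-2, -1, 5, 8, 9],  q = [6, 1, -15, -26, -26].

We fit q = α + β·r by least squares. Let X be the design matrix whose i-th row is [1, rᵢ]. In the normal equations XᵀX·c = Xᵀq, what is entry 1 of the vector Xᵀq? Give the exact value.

Entry 1 ↔ basis 1, so (Xᵀq)_{1} = Σᵢ qᵢ = (1)·(6) + (1)·(1) + (1)·(-15) + (1)·(-26) + (1)·(-26) = -60.

-60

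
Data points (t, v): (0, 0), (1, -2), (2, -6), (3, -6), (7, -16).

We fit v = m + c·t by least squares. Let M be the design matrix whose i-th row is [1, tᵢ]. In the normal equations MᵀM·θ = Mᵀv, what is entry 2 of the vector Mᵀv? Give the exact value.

-144

Entry 2 ↔ basis t, so (Mᵀv)_{2} = Σᵢ (t)·vᵢ = (0)·(0) + (1)·(-2) + (2)·(-6) + (3)·(-6) + (7)·(-16) = -144.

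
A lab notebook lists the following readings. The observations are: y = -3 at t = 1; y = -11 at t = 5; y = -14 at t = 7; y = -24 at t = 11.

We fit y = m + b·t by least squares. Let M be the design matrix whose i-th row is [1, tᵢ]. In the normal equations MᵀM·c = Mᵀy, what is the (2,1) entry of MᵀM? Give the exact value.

Row 2 ↔ basis t, column 1 ↔ basis 1, so (MᵀM)_{2,1} = Σᵢ t = (1)·(1) + (5)·(1) + (7)·(1) + (11)·(1) = 24.

24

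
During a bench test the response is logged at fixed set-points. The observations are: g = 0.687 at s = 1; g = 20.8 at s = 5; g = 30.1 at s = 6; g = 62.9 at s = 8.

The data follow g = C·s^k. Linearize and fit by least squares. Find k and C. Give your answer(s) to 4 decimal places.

Let Y = ln g. Fitting Y = k·ln s + ln C by least squares:
Σln s = 5.4806, Σ(ln s)² = 10.1248, Σln g = 10.2056, Σln s·ln g = 19.5968.
Equations: 10.1248·k + 5.4806·ln C = 19.5968;  5.4806·k + 4·ln C = 10.2056.
Slope k = (n·Σln s·ln g − Σln s·Σln g)/(n·Σ(ln s)² − (Σln s)²) = (4·19.5968 − 5.4806·10.2056)/10.4617 = 2.14629; ln C = (Σln g − k·Σln s)/n = -0.38936, so C = exp(-0.38936) = 0.67749.

k = 2.1463, C = 0.6775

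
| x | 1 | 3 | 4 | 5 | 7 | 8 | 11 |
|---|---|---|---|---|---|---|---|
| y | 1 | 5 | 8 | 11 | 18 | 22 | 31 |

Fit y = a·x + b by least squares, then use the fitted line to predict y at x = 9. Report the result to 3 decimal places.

ŷ = 24.405

The normal system AᵀA·[a, b]ᵀ = Aᵀy is [[285, 39]; [39, 7]]·[a, b]ᵀ = [746, 96]ᵀ.
Δ = 285·7 − 39² = 474.
a = (746·7 − 39·96)/474 = 739/237; b = (285·96 − 39·746)/474 = -289/79.
At x = 9: ŷ = (739/237)·(9) + (-289/79)·(1) = 1928/79.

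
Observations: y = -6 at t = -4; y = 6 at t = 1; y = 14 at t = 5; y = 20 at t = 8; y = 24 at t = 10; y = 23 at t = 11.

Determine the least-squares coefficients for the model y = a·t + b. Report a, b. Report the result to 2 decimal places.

a = 2.00, b = 3.14

Normal-equation sums: Σt·t = 327, Σt = 31, Σ1 = 6.
And Σt·y = 753, Σy = 81.
det = 327·6 − 31² = 1001.
a = (753·6 − 31·81)/1001 = 2007/1001; b = (327·81 − 31·753)/1001 = 3144/1001.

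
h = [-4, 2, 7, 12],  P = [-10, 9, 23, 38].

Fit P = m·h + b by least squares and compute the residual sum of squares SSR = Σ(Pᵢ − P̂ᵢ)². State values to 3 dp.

SSR = 0.714

Normal-equation sums: Σh·h = 213, Σh = 17, Σ1 = 4.
For XᵀP: Σh·P = 675, ΣP = 60.
Determinant 213·4 − 17² = 563.
m = (675·4 − 17·60)/563 = 1680/563; b = (213·60 − 17·675)/563 = 1305/563.
Residuals: -215/563, 402/563, -116/563, -71/563; SSR = 402/563.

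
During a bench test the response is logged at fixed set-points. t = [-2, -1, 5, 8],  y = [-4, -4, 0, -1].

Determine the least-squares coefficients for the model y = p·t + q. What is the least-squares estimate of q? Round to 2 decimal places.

q = -3.21

Entries of AᵀA: Σt·t = 94, Σt = 10, Σ1 = 4.
Moment sums: Σt·y = 4, Σy = -9.
Determinant 94·4 − 10² = 276.
p = (4·4 − 10·(-9))/276 = 53/138; q = (94·(-9) − 10·4)/276 = -443/138.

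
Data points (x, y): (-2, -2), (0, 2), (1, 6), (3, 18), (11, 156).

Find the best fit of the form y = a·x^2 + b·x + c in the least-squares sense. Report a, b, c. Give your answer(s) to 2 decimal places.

a = 1.00, b = 3.09, c = 0.99

Entries of AᵀA: Σx^2·x^2 = 14739, Σx^2·x = 1351, Σx^2 = 135, Σx·x = 135, Σx = 13, Σ1 = 5.
And Σx^2·y = 19036, Σx·y = 1780, Σy = 180.
AᵀA·[a, b, c]ᵀ = Aᵀy becomes [[14739, 1351, 135]; [1351, 135, 13]; [135, 13, 5]]·[a, b, c]ᵀ = [19036, 1780, 180]ᵀ.
Inverting the 3×3 Gram matrix, [a, b, c]ᵀ = [153264/153391, 474160/153391, 151132/153391]ᵀ.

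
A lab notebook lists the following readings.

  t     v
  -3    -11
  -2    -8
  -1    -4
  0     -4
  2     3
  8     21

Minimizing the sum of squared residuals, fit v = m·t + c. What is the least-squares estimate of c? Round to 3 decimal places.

c = -2.424

Normal-equation sums: Σt·t = 82, Σt = 4, Σ1 = 6.
And Σt·v = 227, Σv = -3.
Eliminating c: 6·(row 1) − 4·(row 2) gives 476·m = 6·227 − 4·(-3) = 1374, so m = 687/238.
Then c = ((-3) − 4·(687/238))/6 = -577/238.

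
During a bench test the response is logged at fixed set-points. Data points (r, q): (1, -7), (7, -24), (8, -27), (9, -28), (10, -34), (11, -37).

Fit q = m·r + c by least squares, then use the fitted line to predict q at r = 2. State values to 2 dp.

From the data, Σr·r = 416, Σr = 46, Σ1 = 6.
And Σr·q = -1390, Σq = -157.
MᵀM·[m, c]ᵀ = Mᵀq becomes [[416, 46]; [46, 6]]·[m, c]ᵀ = [-1390, -157]ᵀ.
Eliminating c: 6·(row 1) − 46·(row 2) gives 380·m = 6·(-1390) − 46·(-157) = -1118, so m = -559/190.
Then c = ((-157) − 46·(-559/190))/6 = -343/95.
At r = 2: q̂ = (-559/190)·(2) + (-343/95)·(1) = -902/95.

q̂ = -9.49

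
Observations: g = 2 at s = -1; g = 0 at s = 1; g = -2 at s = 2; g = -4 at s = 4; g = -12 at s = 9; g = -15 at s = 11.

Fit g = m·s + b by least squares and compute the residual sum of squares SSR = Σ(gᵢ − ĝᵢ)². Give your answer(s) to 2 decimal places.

SSR = 0.97

Sums needed: Σs·s = 224, Σs = 26, Σ1 = 6.
For Mᵀg: Σs·g = -295, Σg = -31.
Normal equations: [[224, 26]; [26, 6]]·[m, b]ᵀ = [-295, -31]ᵀ.
Determinant 224·6 − 26² = 668.
m = ((-295)·6 − 26·(-31))/668 = -241/167; b = (224·(-31) − 26·(-295))/668 = 363/334.
Residuals: -177/334, 119/334, -67/334, 229/334, -33/334, -71/334; SSR = 325/334.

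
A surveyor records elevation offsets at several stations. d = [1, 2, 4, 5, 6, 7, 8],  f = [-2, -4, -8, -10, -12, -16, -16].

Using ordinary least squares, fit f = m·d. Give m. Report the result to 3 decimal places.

Sums needed: Σd·d = 195.
And Σd·f = -404.
Normal equations: [[195]]·[m]ᵀ = [-404]ᵀ.
m = (-404)/195 = -2.07179.

m = -2.072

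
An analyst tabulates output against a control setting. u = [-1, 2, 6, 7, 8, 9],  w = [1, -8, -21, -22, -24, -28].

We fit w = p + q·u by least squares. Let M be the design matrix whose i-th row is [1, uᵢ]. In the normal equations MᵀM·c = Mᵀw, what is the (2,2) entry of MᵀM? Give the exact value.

Row 2 ↔ basis u, column 2 ↔ basis u, so (MᵀM)_{2,2} = Σᵢ (u)·(u) = (-1)·(-1) + (2)·(2) + (6)·(6) + (7)·(7) + (8)·(8) + (9)·(9) = 235.

235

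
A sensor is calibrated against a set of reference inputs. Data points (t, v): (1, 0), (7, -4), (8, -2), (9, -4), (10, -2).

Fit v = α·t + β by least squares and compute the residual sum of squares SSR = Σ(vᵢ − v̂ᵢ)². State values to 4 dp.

SSR = 6.0800

The normal system XᵀX·[α, β]ᵀ = Xᵀv is [[295, 35]; [35, 5]]·[α, β]ᵀ = [-100, -12]ᵀ.
Eliminating β: 5·(row 1) − 35·(row 2) gives 250·α = 5·(-100) − 35·(-12) = -80, so α = -8/25.
Then β = ((-12) − 35·(-8/25))/5 = -4/25.
Residuals: 12/25, -8/5, 18/25, -24/25, 34/25; SSR = 152/25.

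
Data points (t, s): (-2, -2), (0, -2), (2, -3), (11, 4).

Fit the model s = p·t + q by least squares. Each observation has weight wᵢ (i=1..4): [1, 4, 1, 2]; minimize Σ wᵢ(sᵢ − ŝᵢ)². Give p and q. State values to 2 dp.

Entries of MᵀWM: Σwᵢ·t·t = 250, Σwᵢ·t = 22, Σwᵢ·1 = 8.
Moment sums: Σwᵢ·t·s = 86, Σwᵢ·s = -5.
Determinant 250·8 − 22² = 1516.
p = (86·8 − 22·(-5))/1516 = 399/758; q = (250·(-5) − 22·86)/1516 = -1571/758.

p = 0.53, q = -2.07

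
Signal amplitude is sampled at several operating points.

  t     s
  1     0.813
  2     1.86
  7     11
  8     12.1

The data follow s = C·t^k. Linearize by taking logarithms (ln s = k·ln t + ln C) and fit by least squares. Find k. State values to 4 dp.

k = 1.3300

Let Y = ln s. Fitting Y = k·ln t + ln C by least squares:
Σln t = 4.7185, Σ(ln t)² = 8.5911, Σln s = 5.3047, Σln t·ln s = 10.2807.
Equations: 8.5911·k + 4.7185·ln C = 10.2807;  4.7185·k + 4·ln C = 5.3047.
Slope k = (n·Σln t·ln s − Σln t·Σln s)/(n·Σ(ln t)² − (Σln t)²) = (4·10.2807 − 4.7185·5.3047)/12.1002 = 1.32997; ln C = (Σln s − k·Σln t)/n = -0.24270.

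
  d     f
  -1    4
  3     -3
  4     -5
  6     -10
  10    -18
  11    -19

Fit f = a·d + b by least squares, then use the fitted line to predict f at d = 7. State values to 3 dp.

f̂ = -11.478

Compute the Gram sums: Σd·d = 283, Σd = 33, Σ1 = 6.
For Mᵀf: Σd·f = -482, Σf = -51.
So MᵀM·[a, b]ᵀ = Mᵀf: [[283, 33]; [33, 6]]·[a, b]ᵀ = [-482, -51]ᵀ.
Δ = 283·6 − 33² = 609.
a = ((-482)·6 − 33·(-51))/609 = -403/203; b = (283·(-51) − 33·(-482))/609 = 491/203.
At d = 7: f̂ = (-403/203)·(7) + (491/203)·(1) = -2330/203.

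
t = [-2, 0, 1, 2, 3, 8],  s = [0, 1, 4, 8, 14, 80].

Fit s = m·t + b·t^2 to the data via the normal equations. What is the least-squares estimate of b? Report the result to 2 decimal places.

Forming AᵀA = [[82, 540]; [540, 4210]] and Aᵀs = [702, 5282]ᵀ gives AᵀA·[m, b]ᵀ = Aᵀs.
det = 82·4210 − 540² = 53620.
m = (702·4210 − 540·5282)/53620 = 5157/2681; b = (82·5282 − 540·702)/53620 = 13511/13405.

b = 1.01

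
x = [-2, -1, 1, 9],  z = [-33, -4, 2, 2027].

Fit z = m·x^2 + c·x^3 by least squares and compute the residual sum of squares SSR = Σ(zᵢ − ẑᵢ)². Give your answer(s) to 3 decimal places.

From the data, Σx^2·x^2 = 6579, Σx^2·x^3 = 59017, Σx^3·x^3 = 531507.
Moment sums: Σx^2·z = 164053, Σx^3·z = 1477953.
Δ = 6579·531507 − 59017² = 13778264.
m = (164053·531507 − 59017·1477953)/13778264 = -14517165/6889132; c = (6579·1477953 − 59017·164053)/13778264 = 20768443/6889132.
Residuals: -781288/1722283, 1932270/1722283, 3763493/3444566, -17009/3444566; SSR = 9156591/3444566.

SSR = 2.658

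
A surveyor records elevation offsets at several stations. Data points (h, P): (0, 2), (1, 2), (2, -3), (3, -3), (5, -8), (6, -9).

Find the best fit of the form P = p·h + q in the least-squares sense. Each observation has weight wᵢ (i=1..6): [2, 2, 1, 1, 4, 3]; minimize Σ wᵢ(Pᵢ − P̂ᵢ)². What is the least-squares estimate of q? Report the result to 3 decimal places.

q = 2.602

Forming AᵀWA = [[223, 45]; [45, 13]] and AᵀWP = [-333, -57]ᵀ gives AᵀWA·[p, q]ᵀ = AᵀWP.
Δ = 223·13 − 45² = 874.
p = ((-333)·13 − 45·(-57))/874 = -882/437; q = (223·(-57) − 45·(-333))/874 = 1137/437.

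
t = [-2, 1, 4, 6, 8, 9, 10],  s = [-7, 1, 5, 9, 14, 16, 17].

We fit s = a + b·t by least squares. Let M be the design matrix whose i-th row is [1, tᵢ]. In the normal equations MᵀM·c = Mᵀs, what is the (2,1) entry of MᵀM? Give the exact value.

Row 2 ↔ basis t, column 1 ↔ basis 1, so (MᵀM)_{2,1} = Σᵢ t = (-2)·(1) + (1)·(1) + (4)·(1) + (6)·(1) + (8)·(1) + (9)·(1) + (10)·(1) = 36.

36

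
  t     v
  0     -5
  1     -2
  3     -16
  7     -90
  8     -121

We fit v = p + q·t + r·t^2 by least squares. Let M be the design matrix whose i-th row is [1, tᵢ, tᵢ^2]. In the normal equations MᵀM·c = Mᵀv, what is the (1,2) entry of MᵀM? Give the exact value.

Row 1 ↔ basis 1, column 2 ↔ basis t, so (MᵀM)_{1,2} = Σᵢ t = (1)·(0) + (1)·(1) + (1)·(3) + (1)·(7) + (1)·(8) = 19.

19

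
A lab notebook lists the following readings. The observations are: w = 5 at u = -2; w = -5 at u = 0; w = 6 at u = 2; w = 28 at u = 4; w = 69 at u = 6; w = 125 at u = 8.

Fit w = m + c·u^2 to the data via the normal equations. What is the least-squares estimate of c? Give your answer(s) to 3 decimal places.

c = 2.009

With design matrix M, MᵀM = [[6, 124]; [124, 5680]] and Mᵀw = [228, 10976]ᵀ.
Determinant 6·5680 − 124² = 18704.
m = (228·5680 − 124·10976)/18704 = -4124/1169; c = (6·10976 − 124·228)/18704 = 2349/1169.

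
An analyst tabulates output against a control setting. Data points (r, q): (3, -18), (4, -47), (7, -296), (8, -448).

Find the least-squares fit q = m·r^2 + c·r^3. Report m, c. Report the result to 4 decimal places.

The normal equations are: 6834·m + 50842·c = -44090;  50842·m + 384618·c = -334398.
Determinant 6834·384618 − 50842² = 43570448.
m = ((-44090)·384618 − 50842·(-334398))/43570448 = 5456937/5446306; c = (6834·(-334398) − 50842·(-44090))/43570448 = -5456519/5446306.

m = 1.0020, c = -1.0019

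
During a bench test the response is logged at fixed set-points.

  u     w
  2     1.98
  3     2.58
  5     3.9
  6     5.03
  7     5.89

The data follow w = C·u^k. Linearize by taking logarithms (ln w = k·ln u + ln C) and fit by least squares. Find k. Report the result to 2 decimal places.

Taking logs, ln w = k·ln u + ln C, so regress ln w on ln u.
Σln u = 7.1389, Σ(ln u)² = 11.2747, Σln w = 6.3805, Σln u·ln w = 10.0502.
Equations: 11.2747·k + 7.1389·ln C = 10.0502;  7.1389·k + 5·ln C = 6.3805.
Slope k = (n·Σln u·ln w − Σln u·Σln w)/(n·Σ(ln u)² − (Σln u)²) = (5·10.0502 − 7.1389·6.3805)/5.4099 = 0.86899; ln C = (Σln w − k·Σln u)/n = 0.03539.

k = 0.87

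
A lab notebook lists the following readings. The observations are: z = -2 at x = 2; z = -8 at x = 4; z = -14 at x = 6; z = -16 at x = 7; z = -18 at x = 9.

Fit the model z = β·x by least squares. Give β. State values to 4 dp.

β = -2.1183

Sums needed: Σx·x = 186.
And Σx·z = -394.
Normal equations: [[186]]·[β]ᵀ = [-394]ᵀ.
β = (-394)/186 = -2.11828.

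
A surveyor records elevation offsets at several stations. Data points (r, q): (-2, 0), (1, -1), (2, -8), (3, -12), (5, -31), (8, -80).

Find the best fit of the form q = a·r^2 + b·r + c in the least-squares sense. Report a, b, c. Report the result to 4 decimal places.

XᵀX·[a, b, c]ᵀ = Xᵀq reads: 4835·a + 665·b + 107·c = -6036;  665·a + 107·b + 17·c = -848;  107·a + 17·b + 6·c = -132.
(Σr^2·r^2 = 4835, Σr^2·r = 665, Σr^2 = 107, Σr·r = 107, Σr = 17, Σ1 = 6, Σr^2·q = -6036, Σr·q = -848, Σq = -132.)
Inverting the 3×3 Gram matrix, [a, b, c]ᵀ = [-67673/61908, -82573/61908, 6568/5159]ᵀ.

a = -1.0931, b = -1.3338, c = 1.2731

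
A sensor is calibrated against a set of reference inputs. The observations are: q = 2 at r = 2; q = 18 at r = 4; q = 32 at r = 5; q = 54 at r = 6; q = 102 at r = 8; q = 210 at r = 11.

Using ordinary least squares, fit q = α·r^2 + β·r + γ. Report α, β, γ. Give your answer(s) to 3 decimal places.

α = 2.109, β = -4.280, γ = 1.844

Normal-equation sums: Σr^2·r^2 = 20930, Σr^2·r = 2256, Σr^2 = 266, Σr·r = 266, Σr = 36, Σ1 = 6.
Moment sums: Σr^2·q = 34978, Σr·q = 3686, Σq = 418.
AᵀA·[α, β, γ]ᵀ = Aᵀq becomes [[20930, 2256, 266]; [2256, 266, 36]; [266, 36, 6]]·[α, β, γ]ᵀ = [34978, 3686, 418]ᵀ.
Solving the 3×3 system (Gaussian elimination) gives α = 116/55, β = -107/25, γ = 507/275.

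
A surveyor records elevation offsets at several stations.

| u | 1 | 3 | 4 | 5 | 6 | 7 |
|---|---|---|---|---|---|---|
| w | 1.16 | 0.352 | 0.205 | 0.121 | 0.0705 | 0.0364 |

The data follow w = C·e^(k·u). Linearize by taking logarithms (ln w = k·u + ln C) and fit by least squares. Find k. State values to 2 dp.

With ln wᵢ as the transformed response and uᵢ as the regressor:
Σu = 26.0000, Σ(u)² = 136.0000, Σln w = -10.5577, Σu·ln w = -58.9879.
Equations: 136.0000·k + 26.0000·ln C = -58.9879;  26.0000·k + 6·ln C = -10.5577.
Slope k = (n·Σu·ln w − Σu·Σln w)/(n·Σ(u)² − (Σu)²) = (6·-58.9879 − 26.0000·-10.5577)/140.0000 = -0.56733; ln C = (Σln w − k·Σu)/n = 0.69881.

k = -0.57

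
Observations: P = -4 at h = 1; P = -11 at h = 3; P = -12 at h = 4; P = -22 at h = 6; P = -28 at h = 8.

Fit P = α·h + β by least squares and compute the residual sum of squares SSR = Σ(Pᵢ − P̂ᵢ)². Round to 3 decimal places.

SSR = 5.500

Normal-equation sums: Σh·h = 126, Σh = 22, Σ1 = 5.
For AᵀP: Σh·P = -441, ΣP = -77.
Eliminating β: 5·(row 1) − 22·(row 2) gives 146·α = 5·(-441) − 22·(-77) = -511, so α = -7/2.
Then β = ((-77) − 22·(-7/2))/5 = 0.
Residuals: -1/2, -1/2, 2, -1, 0; SSR = 11/2.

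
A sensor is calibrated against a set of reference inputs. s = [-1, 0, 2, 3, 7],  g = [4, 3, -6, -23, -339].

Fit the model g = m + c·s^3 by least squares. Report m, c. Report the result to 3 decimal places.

The normal system AᵀA·[m, c]ᵀ = Aᵀg is [[5, 377]; [377, 118443]]·[m, c]ᵀ = [-361, -116950]ᵀ.
Determinant 5·118443 − 377² = 450086.
m = ((-361)·118443 − 377·(-116950))/450086 = 102479/34622; c = (5·(-116950) − 377·(-361))/450086 = -448653/450086.

m = 2.960, c = -0.997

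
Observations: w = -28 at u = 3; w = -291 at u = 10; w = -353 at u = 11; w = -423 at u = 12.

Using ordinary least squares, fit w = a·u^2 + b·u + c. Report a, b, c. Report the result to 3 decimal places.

Compute the Gram sums: Σu^2·u^2 = 45458, Σu^2·u = 4086, Σu^2 = 374, Σu·u = 374, Σu = 36, Σ1 = 4.
For Xᵀw: Σu^2·w = -132977, Σu·w = -11953, Σw = -1095.
So XᵀX·[a, b, c]ᵀ = Xᵀw: [[45458, 4086, 374]; [4086, 374, 36]; [374, 36, 4]]·[a, b, c]ᵀ = [-132977, -11953, -1095]ᵀ.
Row-reducing yields a = -3833/1210, b = 11059/3025, c = -31661/3025.

a = -3.168, b = 3.656, c = -10.466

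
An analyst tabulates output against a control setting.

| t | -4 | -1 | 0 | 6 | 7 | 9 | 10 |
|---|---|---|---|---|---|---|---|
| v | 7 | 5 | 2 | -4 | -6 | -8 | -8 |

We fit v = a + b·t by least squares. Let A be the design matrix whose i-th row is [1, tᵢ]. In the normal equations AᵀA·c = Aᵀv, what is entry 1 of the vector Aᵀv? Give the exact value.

Entry 1 ↔ basis 1, so (Aᵀv)_{1} = Σᵢ vᵢ = (1)·(7) + (1)·(5) + (1)·(2) + (1)·(-4) + (1)·(-6) + (1)·(-8) + (1)·(-8) = -12.

-12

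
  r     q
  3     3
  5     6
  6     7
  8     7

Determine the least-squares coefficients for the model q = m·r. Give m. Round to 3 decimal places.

m = 1.022

Compute the Gram sums: Σr·r = 134.
And Σr·q = 137.
Hence m = 137 / 134 ≈ 1.02239.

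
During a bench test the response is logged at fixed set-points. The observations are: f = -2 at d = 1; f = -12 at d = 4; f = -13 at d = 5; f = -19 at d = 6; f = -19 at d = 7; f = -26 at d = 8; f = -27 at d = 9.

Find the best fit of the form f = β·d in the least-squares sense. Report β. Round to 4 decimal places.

β = -2.9890

Forming XᵀX = [[272]] and Xᵀf = [-813]ᵀ gives XᵀX·[β]ᵀ = Xᵀf.
Hence β = -813 / 272 ≈ -2.98897.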